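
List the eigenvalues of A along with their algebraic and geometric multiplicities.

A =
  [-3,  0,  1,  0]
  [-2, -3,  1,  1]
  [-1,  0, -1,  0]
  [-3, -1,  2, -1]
λ = -2: alg = 4, geom = 2

Step 1 — factor the characteristic polynomial to read off the algebraic multiplicities:
  χ_A(x) = (x + 2)^4

Step 2 — compute geometric multiplicities via the rank-nullity identity g(λ) = n − rank(A − λI):
  rank(A − (-2)·I) = 2, so dim ker(A − (-2)·I) = n − 2 = 2

Summary:
  λ = -2: algebraic multiplicity = 4, geometric multiplicity = 2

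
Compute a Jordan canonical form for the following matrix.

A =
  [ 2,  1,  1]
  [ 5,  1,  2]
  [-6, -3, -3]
J_3(0)

The characteristic polynomial is
  det(x·I − A) = x^3

Eigenvalues and multiplicities (the geometric multiplicity of λ is n − rank(A − λI), which equals the number of Jordan blocks for λ):
  λ = 0: algebraic multiplicity = 3, geometric multiplicity = 1

Determining the block sizes for each eigenvalue:
  λ = 0: one block (gm = 1), so the single block has size am = 3 → block sizes [3]

Assembling the blocks gives a Jordan form
J =
  [0, 1, 0]
  [0, 0, 1]
  [0, 0, 0]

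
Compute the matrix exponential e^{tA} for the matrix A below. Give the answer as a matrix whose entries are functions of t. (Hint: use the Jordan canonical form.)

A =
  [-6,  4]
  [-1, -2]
e^{tA} =
  [-2*t*exp(-4*t) + exp(-4*t), 4*t*exp(-4*t)]
  [-t*exp(-4*t), 2*t*exp(-4*t) + exp(-4*t)]

Strategy: write A = P · J · P⁻¹ where J is a Jordan canonical form, so e^{tA} = P · e^{tJ} · P⁻¹, and e^{tJ} can be computed block-by-block.

A has Jordan form
J =
  [-4,  1]
  [ 0, -4]
(up to reordering of blocks).

Per-block formulas:
  For a 2×2 Jordan block J_2(-4): exp(t · J_2(-4)) = e^(-4t)·(I + t·N), where N is the 2×2 nilpotent shift.

After assembling e^{tJ} and conjugating by P, we get:

e^{tA} =
  [-2*t*exp(-4*t) + exp(-4*t), 4*t*exp(-4*t)]
  [-t*exp(-4*t), 2*t*exp(-4*t) + exp(-4*t)]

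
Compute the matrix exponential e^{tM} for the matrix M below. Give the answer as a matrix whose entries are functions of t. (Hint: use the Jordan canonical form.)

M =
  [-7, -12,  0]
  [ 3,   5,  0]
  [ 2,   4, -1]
e^{tM} =
  [-6*t*exp(-t) + exp(-t), -12*t*exp(-t), 0]
  [3*t*exp(-t), 6*t*exp(-t) + exp(-t), 0]
  [2*t*exp(-t), 4*t*exp(-t), exp(-t)]

Strategy: write M = P · J · P⁻¹ where J is a Jordan canonical form, so e^{tM} = P · e^{tJ} · P⁻¹, and e^{tJ} can be computed block-by-block.

M has Jordan form
J =
  [-1,  1,  0]
  [ 0, -1,  0]
  [ 0,  0, -1]
(up to reordering of blocks).

Per-block formulas:
  For a 2×2 Jordan block J_2(-1): exp(t · J_2(-1)) = e^(-1t)·(I + t·N), where N is the 2×2 nilpotent shift.
  For a 1×1 block at λ = -1: exp(t · [-1]) = [e^(-1t)].

After assembling e^{tJ} and conjugating by P, we get:

e^{tM} =
  [-6*t*exp(-t) + exp(-t), -12*t*exp(-t), 0]
  [3*t*exp(-t), 6*t*exp(-t) + exp(-t), 0]
  [2*t*exp(-t), 4*t*exp(-t), exp(-t)]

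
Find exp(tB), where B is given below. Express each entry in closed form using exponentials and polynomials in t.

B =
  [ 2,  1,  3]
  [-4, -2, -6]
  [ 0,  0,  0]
e^{tB} =
  [2*t + 1, t, 3*t]
  [-4*t, 1 - 2*t, -6*t]
  [0, 0, 1]

Strategy: write B = P · J · P⁻¹ where J is a Jordan canonical form, so e^{tB} = P · e^{tJ} · P⁻¹, and e^{tJ} can be computed block-by-block.

B has Jordan form
J =
  [0, 1, 0]
  [0, 0, 0]
  [0, 0, 0]
(up to reordering of blocks).

Per-block formulas:
  For a 2×2 Jordan block J_2(0): exp(t · J_2(0)) = e^(0t)·(I + t·N), where N is the 2×2 nilpotent shift.
  For a 1×1 block at λ = 0: exp(t · [0]) = [e^(0t)].

After assembling e^{tJ} and conjugating by P, we get:

e^{tB} =
  [2*t + 1, t, 3*t]
  [-4*t, 1 - 2*t, -6*t]
  [0, 0, 1]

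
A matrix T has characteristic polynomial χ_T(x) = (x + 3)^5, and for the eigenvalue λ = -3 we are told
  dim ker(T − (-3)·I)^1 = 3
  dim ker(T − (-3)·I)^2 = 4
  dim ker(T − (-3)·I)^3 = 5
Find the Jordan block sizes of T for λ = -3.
Block sizes for λ = -3: [3, 1, 1]

From the dimensions of kernels of powers, the number of Jordan blocks of size at least j is d_j − d_{j−1} where d_j = dim ker(N^j) (with d_0 = 0). Computing the differences gives [3, 1, 1].
The number of blocks of size exactly k is (#blocks of size ≥ k) − (#blocks of size ≥ k + 1), so the partition is: 2 block(s) of size 1, 1 block(s) of size 3.
In nonincreasing order the block sizes are [3, 1, 1].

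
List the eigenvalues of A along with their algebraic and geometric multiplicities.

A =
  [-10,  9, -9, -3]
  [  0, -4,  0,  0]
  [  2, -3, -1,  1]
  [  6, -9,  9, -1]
λ = -4: alg = 4, geom = 3

Step 1 — factor the characteristic polynomial to read off the algebraic multiplicities:
  χ_A(x) = (x + 4)^4

Step 2 — compute geometric multiplicities via the rank-nullity identity g(λ) = n − rank(A − λI):
  rank(A − (-4)·I) = 1, so dim ker(A − (-4)·I) = n − 1 = 3

Summary:
  λ = -4: algebraic multiplicity = 4, geometric multiplicity = 3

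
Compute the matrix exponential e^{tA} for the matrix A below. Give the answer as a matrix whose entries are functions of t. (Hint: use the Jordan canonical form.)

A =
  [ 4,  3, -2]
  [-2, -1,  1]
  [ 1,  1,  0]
e^{tA} =
  [t^2*exp(t)/2 + 3*t*exp(t) + exp(t), t^2*exp(t)/2 + 3*t*exp(t), -t^2*exp(t)/2 - 2*t*exp(t)]
  [-t^2*exp(t)/2 - 2*t*exp(t), -t^2*exp(t)/2 - 2*t*exp(t) + exp(t), t^2*exp(t)/2 + t*exp(t)]
  [t*exp(t), t*exp(t), -t*exp(t) + exp(t)]

Strategy: write A = P · J · P⁻¹ where J is a Jordan canonical form, so e^{tA} = P · e^{tJ} · P⁻¹, and e^{tJ} can be computed block-by-block.

A has Jordan form
J =
  [1, 1, 0]
  [0, 1, 1]
  [0, 0, 1]
(up to reordering of blocks).

Per-block formulas:
  For a 3×3 Jordan block J_3(1): exp(t · J_3(1)) = e^(1t)·(I + t·N + (t^2/2)·N^2), where N is the 3×3 nilpotent shift.

After assembling e^{tJ} and conjugating by P, we get:

e^{tA} =
  [t^2*exp(t)/2 + 3*t*exp(t) + exp(t), t^2*exp(t)/2 + 3*t*exp(t), -t^2*exp(t)/2 - 2*t*exp(t)]
  [-t^2*exp(t)/2 - 2*t*exp(t), -t^2*exp(t)/2 - 2*t*exp(t) + exp(t), t^2*exp(t)/2 + t*exp(t)]
  [t*exp(t), t*exp(t), -t*exp(t) + exp(t)]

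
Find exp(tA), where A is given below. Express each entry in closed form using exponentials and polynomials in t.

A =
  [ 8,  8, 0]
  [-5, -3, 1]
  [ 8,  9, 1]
e^{tA} =
  [-2*t^2*exp(2*t) + 6*t*exp(2*t) + exp(2*t), 4*t^2*exp(2*t) + 8*t*exp(2*t), 4*t^2*exp(2*t)]
  [3*t^2*exp(2*t)/2 - 5*t*exp(2*t), -3*t^2*exp(2*t) - 5*t*exp(2*t) + exp(2*t), -3*t^2*exp(2*t) + t*exp(2*t)]
  [-5*t^2*exp(2*t)/2 + 8*t*exp(2*t), 5*t^2*exp(2*t) + 9*t*exp(2*t), 5*t^2*exp(2*t) - t*exp(2*t) + exp(2*t)]

Strategy: write A = P · J · P⁻¹ where J is a Jordan canonical form, so e^{tA} = P · e^{tJ} · P⁻¹, and e^{tJ} can be computed block-by-block.

A has Jordan form
J =
  [2, 1, 0]
  [0, 2, 1]
  [0, 0, 2]
(up to reordering of blocks).

Per-block formulas:
  For a 3×3 Jordan block J_3(2): exp(t · J_3(2)) = e^(2t)·(I + t·N + (t^2/2)·N^2), where N is the 3×3 nilpotent shift.

After assembling e^{tJ} and conjugating by P, we get:

e^{tA} =
  [-2*t^2*exp(2*t) + 6*t*exp(2*t) + exp(2*t), 4*t^2*exp(2*t) + 8*t*exp(2*t), 4*t^2*exp(2*t)]
  [3*t^2*exp(2*t)/2 - 5*t*exp(2*t), -3*t^2*exp(2*t) - 5*t*exp(2*t) + exp(2*t), -3*t^2*exp(2*t) + t*exp(2*t)]
  [-5*t^2*exp(2*t)/2 + 8*t*exp(2*t), 5*t^2*exp(2*t) + 9*t*exp(2*t), 5*t^2*exp(2*t) - t*exp(2*t) + exp(2*t)]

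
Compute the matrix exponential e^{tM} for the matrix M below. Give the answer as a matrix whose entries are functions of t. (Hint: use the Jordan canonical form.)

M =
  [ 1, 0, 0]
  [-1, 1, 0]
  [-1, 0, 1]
e^{tM} =
  [exp(t), 0, 0]
  [-t*exp(t), exp(t), 0]
  [-t*exp(t), 0, exp(t)]

Strategy: write M = P · J · P⁻¹ where J is a Jordan canonical form, so e^{tM} = P · e^{tJ} · P⁻¹, and e^{tJ} can be computed block-by-block.

M has Jordan form
J =
  [1, 1, 0]
  [0, 1, 0]
  [0, 0, 1]
(up to reordering of blocks).

Per-block formulas:
  For a 1×1 block at λ = 1: exp(t · [1]) = [e^(1t)].
  For a 2×2 Jordan block J_2(1): exp(t · J_2(1)) = e^(1t)·(I + t·N), where N is the 2×2 nilpotent shift.

After assembling e^{tJ} and conjugating by P, we get:

e^{tM} =
  [exp(t), 0, 0]
  [-t*exp(t), exp(t), 0]
  [-t*exp(t), 0, exp(t)]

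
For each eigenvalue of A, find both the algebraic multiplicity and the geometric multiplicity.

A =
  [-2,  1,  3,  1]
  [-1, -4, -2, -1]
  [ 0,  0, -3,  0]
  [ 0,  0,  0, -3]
λ = -3: alg = 4, geom = 2

Step 1 — factor the characteristic polynomial to read off the algebraic multiplicities:
  χ_A(x) = (x + 3)^4

Step 2 — compute geometric multiplicities via the rank-nullity identity g(λ) = n − rank(A − λI):
  rank(A − (-3)·I) = 2, so dim ker(A − (-3)·I) = n − 2 = 2

Summary:
  λ = -3: algebraic multiplicity = 4, geometric multiplicity = 2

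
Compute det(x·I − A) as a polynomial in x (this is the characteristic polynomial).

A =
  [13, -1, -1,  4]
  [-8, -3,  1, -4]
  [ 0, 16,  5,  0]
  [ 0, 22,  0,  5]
x^4 - 20*x^3 + 150*x^2 - 500*x + 625

Expanding det(x·I − A) (e.g. by cofactor expansion or by noting that A is similar to its Jordan form J, which has the same characteristic polynomial as A) gives
  χ_A(x) = x^4 - 20*x^3 + 150*x^2 - 500*x + 625
which factors as (x - 5)^4. The eigenvalues (with algebraic multiplicities) are λ = 5 with multiplicity 4.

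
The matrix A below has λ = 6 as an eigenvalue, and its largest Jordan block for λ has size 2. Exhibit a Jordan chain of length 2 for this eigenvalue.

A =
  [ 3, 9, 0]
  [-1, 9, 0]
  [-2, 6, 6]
A Jordan chain for λ = 6 of length 2:
v_1 = (-3, -1, -2)ᵀ
v_2 = (1, 0, 0)ᵀ

Let N = A − (6)·I. We want v_2 with N^2 v_2 = 0 but N^1 v_2 ≠ 0; then v_{j-1} := N · v_j for j = 2, …, 2.

Pick v_2 = (1, 0, 0)ᵀ.
Then v_1 = N · v_2 = (-3, -1, -2)ᵀ.

Sanity check: (A − (6)·I) v_1 = (0, 0, 0)ᵀ = 0. ✓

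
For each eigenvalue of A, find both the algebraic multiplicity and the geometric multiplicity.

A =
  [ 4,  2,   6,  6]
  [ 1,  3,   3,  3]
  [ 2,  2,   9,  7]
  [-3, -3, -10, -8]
λ = 2: alg = 4, geom = 2

Step 1 — factor the characteristic polynomial to read off the algebraic multiplicities:
  χ_A(x) = (x - 2)^4

Step 2 — compute geometric multiplicities via the rank-nullity identity g(λ) = n − rank(A − λI):
  rank(A − (2)·I) = 2, so dim ker(A − (2)·I) = n − 2 = 2

Summary:
  λ = 2: algebraic multiplicity = 4, geometric multiplicity = 2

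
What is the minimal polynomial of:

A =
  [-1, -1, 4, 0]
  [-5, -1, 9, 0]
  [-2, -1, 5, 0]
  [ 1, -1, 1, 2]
x^4 - 5*x^3 + 9*x^2 - 7*x + 2

The characteristic polynomial is χ_A(x) = (x - 2)*(x - 1)^3, so the eigenvalues are known. The minimal polynomial is
  m_A(x) = Π_λ (x − λ)^{k_λ}
where k_λ is the size of the *largest* Jordan block for λ (equivalently, the smallest k with (A − λI)^k v = 0 for every generalised eigenvector v of λ).

  λ = 1: largest Jordan block has size 3, contributing (x − 1)^3
  λ = 2: largest Jordan block has size 1, contributing (x − 2)

So m_A(x) = (x - 2)*(x - 1)^3 = x^4 - 5*x^3 + 9*x^2 - 7*x + 2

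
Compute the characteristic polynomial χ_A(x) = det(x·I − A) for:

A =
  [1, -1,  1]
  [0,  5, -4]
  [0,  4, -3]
x^3 - 3*x^2 + 3*x - 1

Expanding det(x·I − A) (e.g. by cofactor expansion or by noting that A is similar to its Jordan form J, which has the same characteristic polynomial as A) gives
  χ_A(x) = x^3 - 3*x^2 + 3*x - 1
which factors as (x - 1)^3. The eigenvalues (with algebraic multiplicities) are λ = 1 with multiplicity 3.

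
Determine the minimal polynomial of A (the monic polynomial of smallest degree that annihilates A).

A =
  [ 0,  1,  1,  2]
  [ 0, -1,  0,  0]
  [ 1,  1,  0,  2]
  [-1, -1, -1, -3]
x^2 + 2*x + 1

The characteristic polynomial is χ_A(x) = (x + 1)^4, so the eigenvalues are known. The minimal polynomial is
  m_A(x) = Π_λ (x − λ)^{k_λ}
where k_λ is the size of the *largest* Jordan block for λ (equivalently, the smallest k with (A − λI)^k v = 0 for every generalised eigenvector v of λ).

  λ = -1: largest Jordan block has size 2, contributing (x + 1)^2

So m_A(x) = (x + 1)^2 = x^2 + 2*x + 1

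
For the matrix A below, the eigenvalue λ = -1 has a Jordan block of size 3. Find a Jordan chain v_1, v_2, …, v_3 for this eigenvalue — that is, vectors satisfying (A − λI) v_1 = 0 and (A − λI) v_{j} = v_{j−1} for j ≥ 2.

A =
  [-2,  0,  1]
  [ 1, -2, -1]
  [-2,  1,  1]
A Jordan chain for λ = -1 of length 3:
v_1 = (-1, 0, -1)ᵀ
v_2 = (-1, 1, -2)ᵀ
v_3 = (1, 0, 0)ᵀ

Let N = A − (-1)·I. We want v_3 with N^3 v_3 = 0 but N^2 v_3 ≠ 0; then v_{j-1} := N · v_j for j = 3, …, 2.

Pick v_3 = (1, 0, 0)ᵀ.
Then v_2 = N · v_3 = (-1, 1, -2)ᵀ.
Then v_1 = N · v_2 = (-1, 0, -1)ᵀ.

Sanity check: (A − (-1)·I) v_1 = (0, 0, 0)ᵀ = 0. ✓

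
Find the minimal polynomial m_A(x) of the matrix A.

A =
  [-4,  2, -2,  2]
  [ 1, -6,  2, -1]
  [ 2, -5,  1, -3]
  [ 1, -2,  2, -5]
x^2 + 7*x + 12

The characteristic polynomial is χ_A(x) = (x + 3)^2*(x + 4)^2, so the eigenvalues are known. The minimal polynomial is
  m_A(x) = Π_λ (x − λ)^{k_λ}
where k_λ is the size of the *largest* Jordan block for λ (equivalently, the smallest k with (A − λI)^k v = 0 for every generalised eigenvector v of λ).

  λ = -4: largest Jordan block has size 1, contributing (x + 4)
  λ = -3: largest Jordan block has size 1, contributing (x + 3)

So m_A(x) = (x + 3)*(x + 4) = x^2 + 7*x + 12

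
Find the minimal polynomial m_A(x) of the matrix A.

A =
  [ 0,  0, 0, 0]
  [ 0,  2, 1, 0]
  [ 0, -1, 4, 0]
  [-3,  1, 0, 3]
x^4 - 9*x^3 + 27*x^2 - 27*x

The characteristic polynomial is χ_A(x) = x*(x - 3)^3, so the eigenvalues are known. The minimal polynomial is
  m_A(x) = Π_λ (x − λ)^{k_λ}
where k_λ is the size of the *largest* Jordan block for λ (equivalently, the smallest k with (A − λI)^k v = 0 for every generalised eigenvector v of λ).

  λ = 0: largest Jordan block has size 1, contributing (x − 0)
  λ = 3: largest Jordan block has size 3, contributing (x − 3)^3

So m_A(x) = x*(x - 3)^3 = x^4 - 9*x^3 + 27*x^2 - 27*x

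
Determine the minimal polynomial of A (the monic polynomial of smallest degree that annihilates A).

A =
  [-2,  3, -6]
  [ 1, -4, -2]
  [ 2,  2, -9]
x^2 + 10*x + 25

The characteristic polynomial is χ_A(x) = (x + 5)^3, so the eigenvalues are known. The minimal polynomial is
  m_A(x) = Π_λ (x − λ)^{k_λ}
where k_λ is the size of the *largest* Jordan block for λ (equivalently, the smallest k with (A − λI)^k v = 0 for every generalised eigenvector v of λ).

  λ = -5: largest Jordan block has size 2, contributing (x + 5)^2

So m_A(x) = (x + 5)^2 = x^2 + 10*x + 25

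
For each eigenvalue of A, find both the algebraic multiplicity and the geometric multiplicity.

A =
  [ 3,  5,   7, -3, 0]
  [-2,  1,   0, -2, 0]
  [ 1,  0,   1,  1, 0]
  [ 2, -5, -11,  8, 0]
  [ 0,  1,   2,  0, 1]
λ = 1: alg = 2, geom = 1; λ = 3: alg = 2, geom = 1; λ = 6: alg = 1, geom = 1

Step 1 — factor the characteristic polynomial to read off the algebraic multiplicities:
  χ_A(x) = (x - 6)*(x - 3)^2*(x - 1)^2

Step 2 — compute geometric multiplicities via the rank-nullity identity g(λ) = n − rank(A − λI):
  rank(A − (1)·I) = 4, so dim ker(A − (1)·I) = n − 4 = 1
  rank(A − (3)·I) = 4, so dim ker(A − (3)·I) = n − 4 = 1
  rank(A − (6)·I) = 4, so dim ker(A − (6)·I) = n − 4 = 1

Summary:
  λ = 1: algebraic multiplicity = 2, geometric multiplicity = 1
  λ = 3: algebraic multiplicity = 2, geometric multiplicity = 1
  λ = 6: algebraic multiplicity = 1, geometric multiplicity = 1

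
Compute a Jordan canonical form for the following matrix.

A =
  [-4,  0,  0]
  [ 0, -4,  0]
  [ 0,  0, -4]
J_1(-4) ⊕ J_1(-4) ⊕ J_1(-4)

The characteristic polynomial is
  det(x·I − A) = x^3 + 12*x^2 + 48*x + 64 = (x + 4)^3

Eigenvalues and multiplicities (the geometric multiplicity of λ is n − rank(A − λI), which equals the number of Jordan blocks for λ):
  λ = -4: algebraic multiplicity = 3, geometric multiplicity = 3

Determining the block sizes for each eigenvalue:
  λ = -4: gm = am = 3, so every block has size 1 → block sizes [1, 1, 1]

Assembling the blocks gives a Jordan form
J =
  [-4,  0,  0]
  [ 0, -4,  0]
  [ 0,  0, -4]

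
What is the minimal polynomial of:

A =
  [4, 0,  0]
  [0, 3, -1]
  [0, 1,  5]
x^2 - 8*x + 16

The characteristic polynomial is χ_A(x) = (x - 4)^3, so the eigenvalues are known. The minimal polynomial is
  m_A(x) = Π_λ (x − λ)^{k_λ}
where k_λ is the size of the *largest* Jordan block for λ (equivalently, the smallest k with (A − λI)^k v = 0 for every generalised eigenvector v of λ).

  λ = 4: largest Jordan block has size 2, contributing (x − 4)^2

So m_A(x) = (x - 4)^2 = x^2 - 8*x + 16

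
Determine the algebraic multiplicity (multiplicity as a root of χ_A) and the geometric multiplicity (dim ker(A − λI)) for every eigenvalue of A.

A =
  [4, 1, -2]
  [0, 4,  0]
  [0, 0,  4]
λ = 4: alg = 3, geom = 2

Step 1 — factor the characteristic polynomial to read off the algebraic multiplicities:
  χ_A(x) = (x - 4)^3

Step 2 — compute geometric multiplicities via the rank-nullity identity g(λ) = n − rank(A − λI):
  rank(A − (4)·I) = 1, so dim ker(A − (4)·I) = n − 1 = 2

Summary:
  λ = 4: algebraic multiplicity = 3, geometric multiplicity = 2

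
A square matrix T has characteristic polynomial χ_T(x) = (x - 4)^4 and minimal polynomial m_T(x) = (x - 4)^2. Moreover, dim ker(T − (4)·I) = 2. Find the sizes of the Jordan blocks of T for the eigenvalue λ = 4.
Block sizes for λ = 4: [2, 2]

Step 1 — from the characteristic polynomial, algebraic multiplicity of λ = 4 is 4. From dim ker(T − (4)·I) = 2, there are exactly 2 Jordan blocks for λ = 4.
Step 2 — from the minimal polynomial, the factor (x − 4)^2 tells us the largest block for λ = 4 has size 2.
Step 3 — with total size 4, 2 blocks, and largest block 2, the block sizes (in nonincreasing order) are [2, 2].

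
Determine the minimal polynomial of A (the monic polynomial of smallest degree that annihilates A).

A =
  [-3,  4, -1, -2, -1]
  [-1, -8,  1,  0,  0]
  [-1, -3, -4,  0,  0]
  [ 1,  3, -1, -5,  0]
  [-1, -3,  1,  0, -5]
x^3 + 15*x^2 + 75*x + 125

The characteristic polynomial is χ_A(x) = (x + 5)^5, so the eigenvalues are known. The minimal polynomial is
  m_A(x) = Π_λ (x − λ)^{k_λ}
where k_λ is the size of the *largest* Jordan block for λ (equivalently, the smallest k with (A − λI)^k v = 0 for every generalised eigenvector v of λ).

  λ = -5: largest Jordan block has size 3, contributing (x + 5)^3

So m_A(x) = (x + 5)^3 = x^3 + 15*x^2 + 75*x + 125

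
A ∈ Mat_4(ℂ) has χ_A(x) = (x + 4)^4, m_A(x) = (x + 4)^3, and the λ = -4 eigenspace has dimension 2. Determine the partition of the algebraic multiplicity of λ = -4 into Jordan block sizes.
Block sizes for λ = -4: [3, 1]

Step 1 — from the characteristic polynomial, algebraic multiplicity of λ = -4 is 4. From dim ker(A − (-4)·I) = 2, there are exactly 2 Jordan blocks for λ = -4.
Step 2 — from the minimal polynomial, the factor (x + 4)^3 tells us the largest block for λ = -4 has size 3.
Step 3 — with total size 4, 2 blocks, and largest block 3, the block sizes (in nonincreasing order) are [3, 1].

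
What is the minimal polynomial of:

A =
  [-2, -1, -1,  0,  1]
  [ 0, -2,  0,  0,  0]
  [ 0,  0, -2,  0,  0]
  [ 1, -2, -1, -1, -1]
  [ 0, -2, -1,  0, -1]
x^3 + 5*x^2 + 8*x + 4

The characteristic polynomial is χ_A(x) = (x + 1)^2*(x + 2)^3, so the eigenvalues are known. The minimal polynomial is
  m_A(x) = Π_λ (x − λ)^{k_λ}
where k_λ is the size of the *largest* Jordan block for λ (equivalently, the smallest k with (A − λI)^k v = 0 for every generalised eigenvector v of λ).

  λ = -2: largest Jordan block has size 2, contributing (x + 2)^2
  λ = -1: largest Jordan block has size 1, contributing (x + 1)

So m_A(x) = (x + 1)*(x + 2)^2 = x^3 + 5*x^2 + 8*x + 4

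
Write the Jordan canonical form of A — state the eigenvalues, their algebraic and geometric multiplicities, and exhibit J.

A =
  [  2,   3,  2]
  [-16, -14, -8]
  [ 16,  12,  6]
J_2(-2) ⊕ J_1(-2)

The characteristic polynomial is
  det(x·I − A) = x^3 + 6*x^2 + 12*x + 8 = (x + 2)^3

Eigenvalues and multiplicities (the geometric multiplicity of λ is n − rank(A − λI), which equals the number of Jordan blocks for λ):
  λ = -2: algebraic multiplicity = 3, geometric multiplicity = 2

Determining the block sizes for each eigenvalue:
  λ = -2: 2 blocks summing to 3 forces exactly one block of size 2 and the rest size 1 → block sizes [2, 1]

Assembling the blocks gives a Jordan form
J =
  [-2,  1,  0]
  [ 0, -2,  0]
  [ 0,  0, -2]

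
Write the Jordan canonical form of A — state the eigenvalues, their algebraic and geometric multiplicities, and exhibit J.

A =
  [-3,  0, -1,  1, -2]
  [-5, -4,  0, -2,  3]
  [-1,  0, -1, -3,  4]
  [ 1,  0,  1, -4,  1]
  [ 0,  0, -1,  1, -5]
J_1(-4) ⊕ J_1(-4) ⊕ J_3(-3)

The characteristic polynomial is
  det(x·I − A) = x^5 + 17*x^4 + 115*x^3 + 387*x^2 + 648*x + 432 = (x + 3)^3*(x + 4)^2

Eigenvalues and multiplicities (the geometric multiplicity of λ is n − rank(A − λI), which equals the number of Jordan blocks for λ):
  λ = -4: algebraic multiplicity = 2, geometric multiplicity = 2
  λ = -3: algebraic multiplicity = 3, geometric multiplicity = 1

Determining the block sizes for each eigenvalue:
  λ = -4: gm = am = 2, so every block has size 1 → block sizes [1, 1]
  λ = -3: one block (gm = 1), so the single block has size am = 3 → block sizes [3]

Assembling the blocks gives a Jordan form
J =
  [-4,  0,  0,  0,  0]
  [ 0, -4,  0,  0,  0]
  [ 0,  0, -3,  1,  0]
  [ 0,  0,  0, -3,  1]
  [ 0,  0,  0,  0, -3]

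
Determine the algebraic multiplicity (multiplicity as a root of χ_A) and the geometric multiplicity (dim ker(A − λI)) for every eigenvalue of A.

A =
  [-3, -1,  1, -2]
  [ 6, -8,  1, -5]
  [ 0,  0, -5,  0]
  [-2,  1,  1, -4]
λ = -5: alg = 4, geom = 2

Step 1 — factor the characteristic polynomial to read off the algebraic multiplicities:
  χ_A(x) = (x + 5)^4

Step 2 — compute geometric multiplicities via the rank-nullity identity g(λ) = n − rank(A − λI):
  rank(A − (-5)·I) = 2, so dim ker(A − (-5)·I) = n − 2 = 2

Summary:
  λ = -5: algebraic multiplicity = 4, geometric multiplicity = 2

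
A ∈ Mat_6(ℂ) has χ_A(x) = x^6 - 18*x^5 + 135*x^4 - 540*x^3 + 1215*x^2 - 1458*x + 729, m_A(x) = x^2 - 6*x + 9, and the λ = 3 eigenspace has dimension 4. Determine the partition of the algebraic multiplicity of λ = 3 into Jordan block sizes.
Block sizes for λ = 3: [2, 2, 1, 1]

Step 1 — from the characteristic polynomial, algebraic multiplicity of λ = 3 is 6. From dim ker(A − (3)·I) = 4, there are exactly 4 Jordan blocks for λ = 3.
Step 2 — from the minimal polynomial, the factor (x − 3)^2 tells us the largest block for λ = 3 has size 2.
Step 3 — with total size 6, 4 blocks, and largest block 2, the block sizes (in nonincreasing order) are [2, 2, 1, 1].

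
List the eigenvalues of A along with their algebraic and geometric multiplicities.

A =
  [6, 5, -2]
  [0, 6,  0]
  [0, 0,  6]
λ = 6: alg = 3, geom = 2

Step 1 — factor the characteristic polynomial to read off the algebraic multiplicities:
  χ_A(x) = (x - 6)^3

Step 2 — compute geometric multiplicities via the rank-nullity identity g(λ) = n − rank(A − λI):
  rank(A − (6)·I) = 1, so dim ker(A − (6)·I) = n − 1 = 2

Summary:
  λ = 6: algebraic multiplicity = 3, geometric multiplicity = 2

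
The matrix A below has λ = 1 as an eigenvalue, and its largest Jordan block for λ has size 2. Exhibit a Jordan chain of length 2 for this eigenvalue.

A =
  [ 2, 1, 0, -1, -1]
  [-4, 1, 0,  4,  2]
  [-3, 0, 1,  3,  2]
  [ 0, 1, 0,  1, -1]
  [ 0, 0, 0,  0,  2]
A Jordan chain for λ = 1 of length 2:
v_1 = (1, 0, 0, 1, 0)ᵀ
v_2 = (0, 1, 0, 0, 0)ᵀ

Let N = A − (1)·I. We want v_2 with N^2 v_2 = 0 but N^1 v_2 ≠ 0; then v_{j-1} := N · v_j for j = 2, …, 2.

Pick v_2 = (0, 1, 0, 0, 0)ᵀ.
Then v_1 = N · v_2 = (1, 0, 0, 1, 0)ᵀ.

Sanity check: (A − (1)·I) v_1 = (0, 0, 0, 0, 0)ᵀ = 0. ✓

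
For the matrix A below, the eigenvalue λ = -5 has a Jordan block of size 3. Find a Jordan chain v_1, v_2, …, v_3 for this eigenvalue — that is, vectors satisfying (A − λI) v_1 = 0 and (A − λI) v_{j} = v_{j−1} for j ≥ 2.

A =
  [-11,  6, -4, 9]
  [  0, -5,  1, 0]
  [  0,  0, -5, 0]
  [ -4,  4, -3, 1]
A Jordan chain for λ = -5 of length 3:
v_1 = (3, 0, 0, 2)ᵀ
v_2 = (-4, 1, 0, -3)ᵀ
v_3 = (0, 0, 1, 0)ᵀ

Let N = A − (-5)·I. We want v_3 with N^3 v_3 = 0 but N^2 v_3 ≠ 0; then v_{j-1} := N · v_j for j = 3, …, 2.

Pick v_3 = (0, 0, 1, 0)ᵀ.
Then v_2 = N · v_3 = (-4, 1, 0, -3)ᵀ.
Then v_1 = N · v_2 = (3, 0, 0, 2)ᵀ.

Sanity check: (A − (-5)·I) v_1 = (0, 0, 0, 0)ᵀ = 0. ✓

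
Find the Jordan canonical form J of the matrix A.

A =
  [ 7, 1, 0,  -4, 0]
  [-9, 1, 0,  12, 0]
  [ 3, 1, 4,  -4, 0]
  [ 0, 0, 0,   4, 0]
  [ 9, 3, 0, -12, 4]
J_2(4) ⊕ J_1(4) ⊕ J_1(4) ⊕ J_1(4)

The characteristic polynomial is
  det(x·I − A) = x^5 - 20*x^4 + 160*x^3 - 640*x^2 + 1280*x - 1024 = (x - 4)^5

Eigenvalues and multiplicities (the geometric multiplicity of λ is n − rank(A − λI), which equals the number of Jordan blocks for λ):
  λ = 4: algebraic multiplicity = 5, geometric multiplicity = 4

Determining the block sizes for each eigenvalue:
  λ = 4: 4 blocks summing to 5 forces exactly one block of size 2 and the rest size 1 → block sizes [2, 1, 1, 1]

Assembling the blocks gives a Jordan form
J =
  [4, 1, 0, 0, 0]
  [0, 4, 0, 0, 0]
  [0, 0, 4, 0, 0]
  [0, 0, 0, 4, 0]
  [0, 0, 0, 0, 4]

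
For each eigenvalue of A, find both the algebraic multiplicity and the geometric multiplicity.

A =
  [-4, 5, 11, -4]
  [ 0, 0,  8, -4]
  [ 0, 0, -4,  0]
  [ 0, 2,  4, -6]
λ = -4: alg = 3, geom = 2; λ = -2: alg = 1, geom = 1

Step 1 — factor the characteristic polynomial to read off the algebraic multiplicities:
  χ_A(x) = (x + 2)*(x + 4)^3

Step 2 — compute geometric multiplicities via the rank-nullity identity g(λ) = n − rank(A − λI):
  rank(A − (-4)·I) = 2, so dim ker(A − (-4)·I) = n − 2 = 2
  rank(A − (-2)·I) = 3, so dim ker(A − (-2)·I) = n − 3 = 1

Summary:
  λ = -4: algebraic multiplicity = 3, geometric multiplicity = 2
  λ = -2: algebraic multiplicity = 1, geometric multiplicity = 1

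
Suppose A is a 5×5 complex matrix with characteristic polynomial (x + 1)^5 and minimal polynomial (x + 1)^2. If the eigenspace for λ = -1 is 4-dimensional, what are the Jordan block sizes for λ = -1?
Block sizes for λ = -1: [2, 1, 1, 1]

Step 1 — from the characteristic polynomial, algebraic multiplicity of λ = -1 is 5. From dim ker(A − (-1)·I) = 4, there are exactly 4 Jordan blocks for λ = -1.
Step 2 — from the minimal polynomial, the factor (x + 1)^2 tells us the largest block for λ = -1 has size 2.
Step 3 — with total size 5, 4 blocks, and largest block 2, the block sizes (in nonincreasing order) are [2, 1, 1, 1].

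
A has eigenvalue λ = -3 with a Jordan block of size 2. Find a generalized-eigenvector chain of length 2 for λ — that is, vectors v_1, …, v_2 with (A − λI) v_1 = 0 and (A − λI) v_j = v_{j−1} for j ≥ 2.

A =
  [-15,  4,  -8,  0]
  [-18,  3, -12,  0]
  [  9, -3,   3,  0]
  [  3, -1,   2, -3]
A Jordan chain for λ = -3 of length 2:
v_1 = (-12, -18, 9, 3)ᵀ
v_2 = (1, 0, 0, 0)ᵀ

Let N = A − (-3)·I. We want v_2 with N^2 v_2 = 0 but N^1 v_2 ≠ 0; then v_{j-1} := N · v_j for j = 2, …, 2.

Pick v_2 = (1, 0, 0, 0)ᵀ.
Then v_1 = N · v_2 = (-12, -18, 9, 3)ᵀ.

Sanity check: (A − (-3)·I) v_1 = (0, 0, 0, 0)ᵀ = 0. ✓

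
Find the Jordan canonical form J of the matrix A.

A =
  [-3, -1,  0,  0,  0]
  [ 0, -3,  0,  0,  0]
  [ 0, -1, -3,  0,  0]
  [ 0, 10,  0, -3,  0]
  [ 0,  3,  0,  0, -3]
J_2(-3) ⊕ J_1(-3) ⊕ J_1(-3) ⊕ J_1(-3)

The characteristic polynomial is
  det(x·I − A) = x^5 + 15*x^4 + 90*x^3 + 270*x^2 + 405*x + 243 = (x + 3)^5

Eigenvalues and multiplicities (the geometric multiplicity of λ is n − rank(A − λI), which equals the number of Jordan blocks for λ):
  λ = -3: algebraic multiplicity = 5, geometric multiplicity = 4

Determining the block sizes for each eigenvalue:
  λ = -3: 4 blocks summing to 5 forces exactly one block of size 2 and the rest size 1 → block sizes [2, 1, 1, 1]

Assembling the blocks gives a Jordan form
J =
  [-3,  1,  0,  0,  0]
  [ 0, -3,  0,  0,  0]
  [ 0,  0, -3,  0,  0]
  [ 0,  0,  0, -3,  0]
  [ 0,  0,  0,  0, -3]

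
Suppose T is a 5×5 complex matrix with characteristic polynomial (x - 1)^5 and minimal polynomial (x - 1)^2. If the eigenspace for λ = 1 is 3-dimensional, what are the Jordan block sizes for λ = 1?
Block sizes for λ = 1: [2, 2, 1]

Step 1 — from the characteristic polynomial, algebraic multiplicity of λ = 1 is 5. From dim ker(T − (1)·I) = 3, there are exactly 3 Jordan blocks for λ = 1.
Step 2 — from the minimal polynomial, the factor (x − 1)^2 tells us the largest block for λ = 1 has size 2.
Step 3 — with total size 5, 3 blocks, and largest block 2, the block sizes (in nonincreasing order) are [2, 2, 1].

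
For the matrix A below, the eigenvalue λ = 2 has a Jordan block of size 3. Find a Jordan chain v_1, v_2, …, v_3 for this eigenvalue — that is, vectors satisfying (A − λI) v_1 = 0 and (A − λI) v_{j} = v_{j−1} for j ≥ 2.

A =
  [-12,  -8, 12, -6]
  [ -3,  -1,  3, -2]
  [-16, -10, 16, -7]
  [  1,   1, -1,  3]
A Jordan chain for λ = 2 of length 3:
v_1 = (-6, -3, -9, 0)ᵀ
v_2 = (12, 9, 18, -3)ᵀ
v_3 = (2, -5, 0, 0)ᵀ

Let N = A − (2)·I. We want v_3 with N^3 v_3 = 0 but N^2 v_3 ≠ 0; then v_{j-1} := N · v_j for j = 3, …, 2.

Pick v_3 = (2, -5, 0, 0)ᵀ.
Then v_2 = N · v_3 = (12, 9, 18, -3)ᵀ.
Then v_1 = N · v_2 = (-6, -3, -9, 0)ᵀ.

Sanity check: (A − (2)·I) v_1 = (0, 0, 0, 0)ᵀ = 0. ✓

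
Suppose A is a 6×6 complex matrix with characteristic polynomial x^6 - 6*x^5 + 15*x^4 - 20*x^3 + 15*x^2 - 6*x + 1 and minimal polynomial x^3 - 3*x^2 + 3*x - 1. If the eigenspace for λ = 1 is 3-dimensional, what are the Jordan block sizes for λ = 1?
Block sizes for λ = 1: [3, 2, 1]

Step 1 — from the characteristic polynomial, algebraic multiplicity of λ = 1 is 6. From dim ker(A − (1)·I) = 3, there are exactly 3 Jordan blocks for λ = 1.
Step 2 — from the minimal polynomial, the factor (x − 1)^3 tells us the largest block for λ = 1 has size 3.
Step 3 — with total size 6, 3 blocks, and largest block 3, the block sizes (in nonincreasing order) are [3, 2, 1].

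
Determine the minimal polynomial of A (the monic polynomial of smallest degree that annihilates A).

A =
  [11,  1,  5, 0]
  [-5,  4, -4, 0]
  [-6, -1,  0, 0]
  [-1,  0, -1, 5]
x^3 - 15*x^2 + 75*x - 125

The characteristic polynomial is χ_A(x) = (x - 5)^4, so the eigenvalues are known. The minimal polynomial is
  m_A(x) = Π_λ (x − λ)^{k_λ}
where k_λ is the size of the *largest* Jordan block for λ (equivalently, the smallest k with (A − λI)^k v = 0 for every generalised eigenvector v of λ).

  λ = 5: largest Jordan block has size 3, contributing (x − 5)^3

So m_A(x) = (x - 5)^3 = x^3 - 15*x^2 + 75*x - 125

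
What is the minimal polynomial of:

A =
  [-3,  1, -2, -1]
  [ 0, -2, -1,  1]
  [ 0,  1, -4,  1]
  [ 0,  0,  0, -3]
x^3 + 9*x^2 + 27*x + 27

The characteristic polynomial is χ_A(x) = (x + 3)^4, so the eigenvalues are known. The minimal polynomial is
  m_A(x) = Π_λ (x − λ)^{k_λ}
where k_λ is the size of the *largest* Jordan block for λ (equivalently, the smallest k with (A − λI)^k v = 0 for every generalised eigenvector v of λ).

  λ = -3: largest Jordan block has size 3, contributing (x + 3)^3

So m_A(x) = (x + 3)^3 = x^3 + 9*x^2 + 27*x + 27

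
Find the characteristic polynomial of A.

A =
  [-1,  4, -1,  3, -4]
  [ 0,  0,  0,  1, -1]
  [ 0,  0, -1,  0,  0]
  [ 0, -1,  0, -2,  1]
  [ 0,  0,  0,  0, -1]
x^5 + 5*x^4 + 10*x^3 + 10*x^2 + 5*x + 1

Expanding det(x·I − A) (e.g. by cofactor expansion or by noting that A is similar to its Jordan form J, which has the same characteristic polynomial as A) gives
  χ_A(x) = x^5 + 5*x^4 + 10*x^3 + 10*x^2 + 5*x + 1
which factors as (x + 1)^5. The eigenvalues (with algebraic multiplicities) are λ = -1 with multiplicity 5.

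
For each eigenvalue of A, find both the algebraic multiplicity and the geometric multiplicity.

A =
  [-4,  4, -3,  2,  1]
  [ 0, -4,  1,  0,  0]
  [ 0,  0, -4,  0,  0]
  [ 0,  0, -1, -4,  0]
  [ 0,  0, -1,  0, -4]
λ = -4: alg = 5, geom = 3

Step 1 — factor the characteristic polynomial to read off the algebraic multiplicities:
  χ_A(x) = (x + 4)^5

Step 2 — compute geometric multiplicities via the rank-nullity identity g(λ) = n − rank(A − λI):
  rank(A − (-4)·I) = 2, so dim ker(A − (-4)·I) = n − 2 = 3

Summary:
  λ = -4: algebraic multiplicity = 5, geometric multiplicity = 3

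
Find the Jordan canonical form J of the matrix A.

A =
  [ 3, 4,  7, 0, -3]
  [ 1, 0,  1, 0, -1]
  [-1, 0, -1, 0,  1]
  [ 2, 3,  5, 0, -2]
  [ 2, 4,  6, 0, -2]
J_2(0) ⊕ J_2(0) ⊕ J_1(0)

The characteristic polynomial is
  det(x·I − A) = x^5

Eigenvalues and multiplicities (the geometric multiplicity of λ is n − rank(A − λI), which equals the number of Jordan blocks for λ):
  λ = 0: algebraic multiplicity = 5, geometric multiplicity = 3

Determining the block sizes for each eigenvalue:
  λ = 0: with am = 5 and gm = 3, the partition is not yet determined (e.g. several partitions of 5 into 3 parts exist). Let N = A − (0)·I. Computing rank(N^1) = 2, rank(N^2) = 0; the number of blocks of size ≥ j is rank(N^{j−1}) − rank(N^j), giving [3, 2]. So we have 2 block(s) of size 2, 1 block(s) of size 1 → block sizes [2, 2, 1]

Assembling the blocks gives a Jordan form
J =
  [0, 1, 0, 0, 0]
  [0, 0, 0, 0, 0]
  [0, 0, 0, 1, 0]
  [0, 0, 0, 0, 0]
  [0, 0, 0, 0, 0]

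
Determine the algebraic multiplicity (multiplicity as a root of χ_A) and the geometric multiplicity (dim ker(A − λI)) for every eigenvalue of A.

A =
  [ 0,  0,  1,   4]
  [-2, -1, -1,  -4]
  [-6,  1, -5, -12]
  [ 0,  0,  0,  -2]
λ = -2: alg = 4, geom = 2

Step 1 — factor the characteristic polynomial to read off the algebraic multiplicities:
  χ_A(x) = (x + 2)^4

Step 2 — compute geometric multiplicities via the rank-nullity identity g(λ) = n − rank(A − λI):
  rank(A − (-2)·I) = 2, so dim ker(A − (-2)·I) = n − 2 = 2

Summary:
  λ = -2: algebraic multiplicity = 4, geometric multiplicity = 2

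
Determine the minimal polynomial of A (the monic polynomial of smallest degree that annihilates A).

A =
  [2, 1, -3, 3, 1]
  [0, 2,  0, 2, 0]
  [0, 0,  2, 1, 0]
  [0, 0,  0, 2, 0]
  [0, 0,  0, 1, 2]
x^2 - 4*x + 4

The characteristic polynomial is χ_A(x) = (x - 2)^5, so the eigenvalues are known. The minimal polynomial is
  m_A(x) = Π_λ (x − λ)^{k_λ}
where k_λ is the size of the *largest* Jordan block for λ (equivalently, the smallest k with (A − λI)^k v = 0 for every generalised eigenvector v of λ).

  λ = 2: largest Jordan block has size 2, contributing (x − 2)^2

So m_A(x) = (x - 2)^2 = x^2 - 4*x + 4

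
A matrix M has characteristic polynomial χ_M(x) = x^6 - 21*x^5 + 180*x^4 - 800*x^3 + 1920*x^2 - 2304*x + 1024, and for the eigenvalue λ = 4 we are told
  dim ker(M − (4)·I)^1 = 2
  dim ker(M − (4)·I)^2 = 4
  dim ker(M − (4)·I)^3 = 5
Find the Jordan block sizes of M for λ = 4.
Block sizes for λ = 4: [3, 2]

From the dimensions of kernels of powers, the number of Jordan blocks of size at least j is d_j − d_{j−1} where d_j = dim ker(N^j) (with d_0 = 0). Computing the differences gives [2, 2, 1].
The number of blocks of size exactly k is (#blocks of size ≥ k) − (#blocks of size ≥ k + 1), so the partition is: 1 block(s) of size 2, 1 block(s) of size 3.
In nonincreasing order the block sizes are [3, 2].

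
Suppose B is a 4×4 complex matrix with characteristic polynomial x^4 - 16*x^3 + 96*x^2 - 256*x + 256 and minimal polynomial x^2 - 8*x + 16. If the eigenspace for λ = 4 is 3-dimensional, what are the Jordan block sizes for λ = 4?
Block sizes for λ = 4: [2, 1, 1]

Step 1 — from the characteristic polynomial, algebraic multiplicity of λ = 4 is 4. From dim ker(B − (4)·I) = 3, there are exactly 3 Jordan blocks for λ = 4.
Step 2 — from the minimal polynomial, the factor (x − 4)^2 tells us the largest block for λ = 4 has size 2.
Step 3 — with total size 4, 3 blocks, and largest block 2, the block sizes (in nonincreasing order) are [2, 1, 1].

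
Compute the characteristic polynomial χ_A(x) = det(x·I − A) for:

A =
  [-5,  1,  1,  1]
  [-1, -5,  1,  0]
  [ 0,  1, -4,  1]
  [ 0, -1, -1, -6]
x^4 + 20*x^3 + 150*x^2 + 500*x + 625

Expanding det(x·I − A) (e.g. by cofactor expansion or by noting that A is similar to its Jordan form J, which has the same characteristic polynomial as A) gives
  χ_A(x) = x^4 + 20*x^3 + 150*x^2 + 500*x + 625
which factors as (x + 5)^4. The eigenvalues (with algebraic multiplicities) are λ = -5 with multiplicity 4.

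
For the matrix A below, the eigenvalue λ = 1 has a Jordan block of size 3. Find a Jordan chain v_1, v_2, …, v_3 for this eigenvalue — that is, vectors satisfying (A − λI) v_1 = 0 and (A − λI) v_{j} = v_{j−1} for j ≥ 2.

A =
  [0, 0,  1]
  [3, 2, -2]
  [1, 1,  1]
A Jordan chain for λ = 1 of length 3:
v_1 = (2, -2, 2)ᵀ
v_2 = (-1, 3, 1)ᵀ
v_3 = (1, 0, 0)ᵀ

Let N = A − (1)·I. We want v_3 with N^3 v_3 = 0 but N^2 v_3 ≠ 0; then v_{j-1} := N · v_j for j = 3, …, 2.

Pick v_3 = (1, 0, 0)ᵀ.
Then v_2 = N · v_3 = (-1, 3, 1)ᵀ.
Then v_1 = N · v_2 = (2, -2, 2)ᵀ.

Sanity check: (A − (1)·I) v_1 = (0, 0, 0)ᵀ = 0. ✓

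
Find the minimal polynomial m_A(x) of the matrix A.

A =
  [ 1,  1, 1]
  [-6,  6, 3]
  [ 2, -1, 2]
x^2 - 6*x + 9

The characteristic polynomial is χ_A(x) = (x - 3)^3, so the eigenvalues are known. The minimal polynomial is
  m_A(x) = Π_λ (x − λ)^{k_λ}
where k_λ is the size of the *largest* Jordan block for λ (equivalently, the smallest k with (A − λI)^k v = 0 for every generalised eigenvector v of λ).

  λ = 3: largest Jordan block has size 2, contributing (x − 3)^2

So m_A(x) = (x - 3)^2 = x^2 - 6*x + 9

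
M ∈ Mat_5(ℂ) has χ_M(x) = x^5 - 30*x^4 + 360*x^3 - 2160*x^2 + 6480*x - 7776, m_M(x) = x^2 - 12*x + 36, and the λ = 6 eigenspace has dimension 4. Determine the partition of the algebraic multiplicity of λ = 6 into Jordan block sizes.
Block sizes for λ = 6: [2, 1, 1, 1]

Step 1 — from the characteristic polynomial, algebraic multiplicity of λ = 6 is 5. From dim ker(M − (6)·I) = 4, there are exactly 4 Jordan blocks for λ = 6.
Step 2 — from the minimal polynomial, the factor (x − 6)^2 tells us the largest block for λ = 6 has size 2.
Step 3 — with total size 5, 4 blocks, and largest block 2, the block sizes (in nonincreasing order) are [2, 1, 1, 1].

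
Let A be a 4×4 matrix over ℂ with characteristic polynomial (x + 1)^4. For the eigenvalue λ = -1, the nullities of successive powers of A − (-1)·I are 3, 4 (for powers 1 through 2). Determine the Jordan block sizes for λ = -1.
Block sizes for λ = -1: [2, 1, 1]

From the dimensions of kernels of powers, the number of Jordan blocks of size at least j is d_j − d_{j−1} where d_j = dim ker(N^j) (with d_0 = 0). Computing the differences gives [3, 1].
The number of blocks of size exactly k is (#blocks of size ≥ k) − (#blocks of size ≥ k + 1), so the partition is: 2 block(s) of size 1, 1 block(s) of size 2.
In nonincreasing order the block sizes are [2, 1, 1].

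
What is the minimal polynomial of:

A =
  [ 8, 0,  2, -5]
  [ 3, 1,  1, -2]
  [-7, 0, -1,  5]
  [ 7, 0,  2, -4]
x^2 - 2*x + 1

The characteristic polynomial is χ_A(x) = (x - 1)^4, so the eigenvalues are known. The minimal polynomial is
  m_A(x) = Π_λ (x − λ)^{k_λ}
where k_λ is the size of the *largest* Jordan block for λ (equivalently, the smallest k with (A − λI)^k v = 0 for every generalised eigenvector v of λ).

  λ = 1: largest Jordan block has size 2, contributing (x − 1)^2

So m_A(x) = (x - 1)^2 = x^2 - 2*x + 1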